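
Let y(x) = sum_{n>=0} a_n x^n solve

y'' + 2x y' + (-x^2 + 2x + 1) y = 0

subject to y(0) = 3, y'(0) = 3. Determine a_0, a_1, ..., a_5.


Ansatz: y(x) = sum_{n>=0} a_n x^n, so y'(x) = sum_{n>=1} n a_n x^(n-1) and y''(x) = sum_{n>=2} n(n-1) a_n x^(n-2).
Substitute into P(x) y'' + Q(x) y' + R(x) y = 0 with P(x) = 1, Q(x) = 2x, R(x) = -x^2 + 2x + 1, and match powers of x.
Initial conditions: a_0 = 3, a_1 = 3.
Setting the coefficient of each power of x to zero and solving order by order (substituting the coefficients already found):
  x^0: 2 a_2 + a_0 = 0  ->  2 a_2 = -a_0 = -3  ->  a_2 = -3/2
  x^1: 6 a_3 + 3 a_1 + 2 a_0 = 0  ->  6 a_3 = -3 a_1 - 2 a_0 = -15  ->  a_3 = -5/2
  x^2: 12 a_4 + 5 a_2 + 2 a_1 - a_0 = 0  ->  12 a_4 = -5 a_2 - 2 a_1 + a_0 = 9/2  ->  a_4 = 3/8
  x^3: 20 a_5 + 7 a_3 + 2 a_2 - a_1 = 0  ->  20 a_5 = -7 a_3 - 2 a_2 + a_1 = 47/2  ->  a_5 = 47/40
Truncated series: y(x) = 3 + 3 x - (3/2) x^2 - (5/2) x^3 + (3/8) x^4 + (47/40) x^5 + O(x^6).

a_0 = 3; a_1 = 3; a_2 = -3/2; a_3 = -5/2; a_4 = 3/8; a_5 = 47/40


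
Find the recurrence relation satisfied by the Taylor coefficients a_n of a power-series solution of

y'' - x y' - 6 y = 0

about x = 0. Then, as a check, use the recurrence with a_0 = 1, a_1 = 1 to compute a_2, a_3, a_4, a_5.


Substitute y = sum_n a_n x^n.
y''(x) has coefficient (n+2)(n+1) a_{n+2} at x^n;
-x y'(x) has coefficient -n a_n at x^n (shift);
-6 y(x) has coefficient -6 a_n at x^n.
Matching x^n: (n+2)(n+1) a_{n+2} + (-n - 6) a_n = 0.
Thus a_{n+2} = (n + 6) / ((n+1)(n+2)) * a_n.

Check with a_0 = 1, a_1 = 1 (apply the recurrence for n = 0, 1, 2, 3): a_0 = 1, a_1 = 1, a_2 = 3, a_3 = 7/6, a_4 = 2, a_5 = 21/40.

a_(n+2) = (n + 6) / ((n+1)(n+2)) * a_n; check: a_0 = 1, a_1 = 1, a_2 = 3, a_3 = 7/6, a_4 = 2, a_5 = 21/40


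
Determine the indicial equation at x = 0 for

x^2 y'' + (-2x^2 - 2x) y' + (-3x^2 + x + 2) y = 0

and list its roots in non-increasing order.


Divide by x^2 to reach normal form y'' + P_1(x) y' + P_2(x) y = 0 with P_1(x) = -2 - 2/x and P_2(x) = -3 + 1/x + 2/x^2.
x = 0 is a singular point because the y'-coefficient -2 - 2/x has a pole at x = 0 and the y-coefficient -3 + 1/x + 2/x^2 has a pole at x = 0.
It is a regular singular point because x P_1(x) = p(x) = -2x - 2 and x^2 P_2(x) = q(x) = -3x^2 + x + 2 are polynomials, hence analytic at x = 0.
p(0) = -2,  q(0) = 2.
Indicial equation: r(r-1) + p(0) r + q(0) = 0, i.e. r^2 + (p(0) - 1) r + q(0) = 0, i.e. r^2 - 3 r + 2 = 0.
Discriminant: (-3)^2 - 4(2) = 1, so r = (3 ± 1)/2.
Solving: r_1 = 2, r_2 = 1.

indicial: r^2 - 3 r + 2 = 0; roots r_1 = 2, r_2 = 1


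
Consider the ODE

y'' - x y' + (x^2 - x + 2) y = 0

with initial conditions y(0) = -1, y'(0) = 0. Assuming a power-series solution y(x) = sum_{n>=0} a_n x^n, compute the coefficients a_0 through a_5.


Ansatz: y(x) = sum_{n>=0} a_n x^n, so y'(x) = sum_{n>=1} n a_n x^(n-1) and y''(x) = sum_{n>=2} n(n-1) a_n x^(n-2).
Substitute into P(x) y'' + Q(x) y' + R(x) y = 0 with P(x) = 1, Q(x) = -x, R(x) = x^2 - x + 2, and match powers of x.
Initial conditions: a_0 = -1, a_1 = 0.
Setting the coefficient of each power of x to zero and solving order by order (substituting the coefficients already found):
  x^0: 2 a_2 + 2 a_0 = 0  ->  2 a_2 = -2 a_0 = 2  ->  a_2 = 1
  x^1: 6 a_3 + a_1 - a_0 = 0  ->  6 a_3 = -a_1 + a_0 = -1  ->  a_3 = -1/6
  x^2: 12 a_4 - a_1 + a_0 = 0  ->  12 a_4 = a_1 - a_0 = 1  ->  a_4 = 1/12
  x^3: 20 a_5 - a_3 - a_2 + a_1 = 0  ->  20 a_5 = a_3 + a_2 - a_1 = 5/6  ->  a_5 = 1/24
Truncated series: y(x) = -1 + x^2 - (1/6) x^3 + (1/12) x^4 + (1/24) x^5 + O(x^6).

a_0 = -1; a_1 = 0; a_2 = 1; a_3 = -1/6; a_4 = 1/12; a_5 = 1/24


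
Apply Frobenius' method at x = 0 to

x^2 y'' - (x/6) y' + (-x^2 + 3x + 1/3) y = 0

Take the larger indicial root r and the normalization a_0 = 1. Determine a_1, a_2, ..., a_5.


Write in Frobenius form y'' + (p(x)/x) y' + (q(x)/x^2) y = 0:
  p(x) = -1/6,  q(x) = -x^2 + 3x + 1/3.
Indicial equation: r(r-1) + (-1/6) r + (1/3) = 0 -> roots r_1 = 2/3, r_2 = 1/2.
Take r = r_1 = 2/3. Let y(x) = x^r sum_{n>=0} a_n x^n with a_0 = 1.
Substitute y = x^r sum a_n x^n and match x^{r+n}. The recurrence is
  D(n) a_n + 3 a_{n-1} - 1 a_{n-2} = 0,  where D(n) = (r+n)(r+n-1) + (-1/6)(r+n) + (1/3).
  a_n = [-3 a_{n-1} + 1 a_{n-2}] / D(n).
Since the indicial polynomial factors as (r - r_1)(r - r_2), D(n) = (r_1 + n - r_1)(r_1 + n - r_2) = n(n + 1/6).
Evaluating step by step (a_0 = 1):
  n = 1: D(1) = 1(1 + 1/6) = 7/6; numerator = -3(1) = -3; a_1 = (-3)/(7/6) = -18/7
  n = 2: D(2) = 2(2 + 1/6) = 13/3; numerator = -3(-18/7) + 1(1) = 61/7; a_2 = (61/7)/(13/3) = 183/91
  n = 3: D(3) = 3(3 + 1/6) = 19/2; numerator = -3(183/91) + 1(-18/7) = -783/91; a_3 = (-783/91)/(19/2) = -1566/1729
  n = 4: D(4) = 4(4 + 1/6) = 50/3; numerator = -3(-1566/1729) + 1(183/91) = 8175/1729; a_4 = (8175/1729)/(50/3) = 981/3458
  n = 5: D(5) = 5(5 + 1/6) = 155/6; numerator = -3(981/3458) + 1(-1566/1729) = -6075/3458; a_5 = (-6075/3458)/(155/6) = -3645/53599

r = 2/3; a_0 = 1; a_1 = -18/7; a_2 = 183/91; a_3 = -1566/1729; a_4 = 981/3458; a_5 = -3645/53599


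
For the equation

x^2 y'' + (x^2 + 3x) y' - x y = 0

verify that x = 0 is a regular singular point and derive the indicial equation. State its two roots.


Divide by x^2 to reach normal form y'' + P_1(x) y' + P_2(x) y = 0 with P_1(x) = 1 + 3/x and P_2(x) = -1/x.
x = 0 is a singular point because the y'-coefficient 1 + 3/x has a pole at x = 0 and the y-coefficient -1/x has a pole at x = 0.
It is a regular singular point because x P_1(x) = p(x) = x + 3 and x^2 P_2(x) = q(x) = -x are polynomials, hence analytic at x = 0.
p(0) = 3,  q(0) = 0.
Indicial equation: r(r-1) + p(0) r + q(0) = 0, i.e. r^2 + (p(0) - 1) r + q(0) = 0, i.e. r^2 + 2 r = 0.
Discriminant: (2)^2 - 4(0) = 4, so r = (-2 ± 2)/2.
Solving: r_1 = 0, r_2 = -2.

indicial: r^2 + 2 r = 0; roots r_1 = 0, r_2 = -2


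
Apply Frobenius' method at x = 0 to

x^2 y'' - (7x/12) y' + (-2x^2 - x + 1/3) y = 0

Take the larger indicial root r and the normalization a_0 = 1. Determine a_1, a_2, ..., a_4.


Write in Frobenius form y'' + (p(x)/x) y' + (q(x)/x^2) y = 0:
  p(x) = -7/12,  q(x) = -2x^2 - x + 1/3.
Indicial equation: r(r-1) + (-7/12) r + (1/3) = 0 -> roots r_1 = 4/3, r_2 = 1/4.
Take r = r_1 = 4/3. Let y(x) = x^r sum_{n>=0} a_n x^n with a_0 = 1.
Substitute y = x^r sum a_n x^n and match x^{r+n}. The recurrence is
  D(n) a_n - 1 a_{n-1} - 2 a_{n-2} = 0,  where D(n) = (r+n)(r+n-1) + (-7/12)(r+n) + (1/3).
  a_n = [1 a_{n-1} + 2 a_{n-2}] / D(n).
Since the indicial polynomial factors as (r - r_1)(r - r_2), D(n) = (r_1 + n - r_1)(r_1 + n - r_2) = n(n + 13/12).
Evaluating step by step (a_0 = 1):
  n = 1: D(1) = 1(1 + 13/12) = 25/12; numerator = 1(1) = 1; a_1 = (1)/(25/12) = 12/25
  n = 2: D(2) = 2(2 + 13/12) = 37/6; numerator = 1(12/25) + 2(1) = 62/25; a_2 = (62/25)/(37/6) = 372/925
  n = 3: D(3) = 3(3 + 13/12) = 49/4; numerator = 1(372/925) + 2(12/25) = 252/185; a_3 = (252/185)/(49/4) = 144/1295
  n = 4: D(4) = 4(4 + 13/12) = 61/3; numerator = 1(144/1295) + 2(372/925) = 5928/6475; a_4 = (5928/6475)/(61/3) = 17784/394975

r = 4/3; a_0 = 1; a_1 = 12/25; a_2 = 372/925; a_3 = 144/1295; a_4 = 17784/394975


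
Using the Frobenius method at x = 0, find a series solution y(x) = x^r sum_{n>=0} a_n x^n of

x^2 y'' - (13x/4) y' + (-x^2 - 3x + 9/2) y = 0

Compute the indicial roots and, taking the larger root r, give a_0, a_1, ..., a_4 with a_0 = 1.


Write in Frobenius form y'' + (p(x)/x) y' + (q(x)/x^2) y = 0:
  p(x) = -13/4,  q(x) = -x^2 - 3x + 9/2.
Indicial equation: r(r-1) + (-13/4) r + (9/2) = 0 -> roots r_1 = 9/4, r_2 = 2.
Take r = r_1 = 9/4. Let y(x) = x^r sum_{n>=0} a_n x^n with a_0 = 1.
Substitute y = x^r sum a_n x^n and match x^{r+n}. The recurrence is
  D(n) a_n - 3 a_{n-1} - 1 a_{n-2} = 0,  where D(n) = (r+n)(r+n-1) + (-13/4)(r+n) + (9/2).
  a_n = [3 a_{n-1} + 1 a_{n-2}] / D(n).
Since the indicial polynomial factors as (r - r_1)(r - r_2), D(n) = (r_1 + n - r_1)(r_1 + n - r_2) = n(n + 1/4).
Evaluating step by step (a_0 = 1):
  n = 1: D(1) = 1(1 + 1/4) = 5/4; numerator = 3(1) = 3; a_1 = (3)/(5/4) = 12/5
  n = 2: D(2) = 2(2 + 1/4) = 9/2; numerator = 3(12/5) + 1(1) = 41/5; a_2 = (41/5)/(9/2) = 82/45
  n = 3: D(3) = 3(3 + 1/4) = 39/4; numerator = 3(82/45) + 1(12/5) = 118/15; a_3 = (118/15)/(39/4) = 472/585
  n = 4: D(4) = 4(4 + 1/4) = 17; numerator = 3(472/585) + 1(82/45) = 2482/585; a_4 = (2482/585)/(17) = 146/585

r = 9/4; a_0 = 1; a_1 = 12/5; a_2 = 82/45; a_3 = 472/585; a_4 = 146/585


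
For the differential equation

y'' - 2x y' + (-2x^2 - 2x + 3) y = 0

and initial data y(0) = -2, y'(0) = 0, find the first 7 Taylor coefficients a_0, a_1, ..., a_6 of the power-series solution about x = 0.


Ansatz: y(x) = sum_{n>=0} a_n x^n, so y'(x) = sum_{n>=1} n a_n x^(n-1) and y''(x) = sum_{n>=2} n(n-1) a_n x^(n-2).
Substitute into P(x) y'' + Q(x) y' + R(x) y = 0 with P(x) = 1, Q(x) = -2x, R(x) = -2x^2 - 2x + 3, and match powers of x.
Initial conditions: a_0 = -2, a_1 = 0.
Setting the coefficient of each power of x to zero and solving order by order (substituting the coefficients already found):
  x^0: 2 a_2 + 3 a_0 = 0  ->  2 a_2 = -3 a_0 = 6  ->  a_2 = 3
  x^1: 6 a_3 + a_1 - 2 a_0 = 0  ->  6 a_3 = -a_1 + 2 a_0 = -4  ->  a_3 = -2/3
  x^2: 12 a_4 - a_2 - 2 a_1 - 2 a_0 = 0  ->  12 a_4 = a_2 + 2 a_1 + 2 a_0 = -1  ->  a_4 = -1/12
  x^3: 20 a_5 - 3 a_3 - 2 a_2 - 2 a_1 = 0  ->  20 a_5 = 3 a_3 + 2 a_2 + 2 a_1 = 4  ->  a_5 = 1/5
  x^4: 30 a_6 - 5 a_4 - 2 a_3 - 2 a_2 = 0  ->  30 a_6 = 5 a_4 + 2 a_3 + 2 a_2 = 17/4  ->  a_6 = 17/120
Truncated series: y(x) = -2 + 3 x^2 - (2/3) x^3 - (1/12) x^4 + (1/5) x^5 + (17/120) x^6 + O(x^7).

a_0 = -2; a_1 = 0; a_2 = 3; a_3 = -2/3; a_4 = -1/12; a_5 = 1/5; a_6 = 17/120


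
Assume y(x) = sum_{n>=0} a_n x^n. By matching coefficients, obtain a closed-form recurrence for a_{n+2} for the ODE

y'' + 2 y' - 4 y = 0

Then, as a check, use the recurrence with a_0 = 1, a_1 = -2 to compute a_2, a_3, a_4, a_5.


Substitute y = sum_n a_n x^n.
y''(x) has coefficient (n+2)(n+1) a_{n+2} at x^n;
2 y'(x) has coefficient 2 (n+1) a_{n+1} at x^n;
-4 y(x) has coefficient -4 a_n at x^n.
Matching x^n: (n+2)(n+1) a_{n+2} + 2 (n+1) a_{n+1} - 4 a_n = 0.
Thus a_{n+2} = [-2 (n+1) a_{n+1} + 4 a_n] / ((n+1)(n+2)).

Check with a_0 = 1, a_1 = -2 (apply the recurrence for n = 0, 1, 2, 3): a_0 = 1, a_1 = -2, a_2 = 4, a_3 = -4, a_4 = 10/3, a_5 = -32/15.

a_(n+2) = [-2 (n+1) a_(n+1) + 4 a_n] / ((n+1)(n+2)); check: a_0 = 1, a_1 = -2, a_2 = 4, a_3 = -4, a_4 = 10/3, a_5 = -32/15


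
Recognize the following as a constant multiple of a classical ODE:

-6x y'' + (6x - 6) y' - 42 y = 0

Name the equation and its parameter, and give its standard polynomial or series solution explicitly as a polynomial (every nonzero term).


All three coefficients share the factor -6; dividing through by -6 gives  x y'' + (1 - x) y' + 7 y = 0.
This matches the Laguerre equation x y'' + (1 - x) y' + n y = 0 with n = 7; the polynomial solution is L_7(x).
With y = sum_k a_k x^k, matching x^k gives (k+1)k a_{k+1} + (k+1) a_{k+1} - k a_k + n a_k = 0, i.e. (k+1)^2 a_{k+1} = (k - n) a_k = (k - 7) a_k. The right side vanishes at k = 7, so the series terminates at degree 7.
Standard normalization L_n(0) = 1 gives a_0 = 1. Work upward with a_{k+1} = (k - 7) a_k / (k+1)^2:
  a_1 = (0 - 7)(1) / 1^2 = -7/1 = -7
  a_2 = (1 - 7)(-7) / 2^2 = 42/4 = 21/2
  a_3 = (2 - 7)(21/2) / 3^2 = (-105/2)/9 = -35/6
  a_4 = (3 - 7)(-35/6) / 4^2 = (70/3)/16 = 35/24
  a_5 = (4 - 7)(35/24) / 5^2 = (-35/8)/25 = -7/40
  a_6 = (5 - 7)(-7/40) / 6^2 = (7/20)/36 = 7/720
  a_7 = (6 - 7)(7/720) / 7^2 = (-7/720)/49 = -1/5040
Hence L_7(x) = -x^7/5040 + 7 x^6/720 - 7 x^5/40 + 35 x^4/24 - 35 x^3/6 + 21 x^2/2 - 7 x + 1.

L_7(x); series = -x^7/5040 + 7 x^6/720 - 7 x^5/40 + 35 x^4/24 - 35 x^3/6 + 21 x^2/2 - 7 x + 1


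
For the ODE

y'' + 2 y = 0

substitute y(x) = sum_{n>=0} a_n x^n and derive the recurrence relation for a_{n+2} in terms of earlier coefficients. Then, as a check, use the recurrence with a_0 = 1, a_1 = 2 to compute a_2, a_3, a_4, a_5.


Substitute y = sum_n a_n x^n into y'' + (const) y = 0.
y''(x) = sum_{n>=0} (n+2)(n+1) a_{n+2} x^n.
The ODE becomes sum_n [(n+2)(n+1) a_{n+2} + 2 a_n] x^n = 0.
Setting each coefficient to zero gives the recurrence:
  (n+2)(n+1) a_{n+2} + 2 a_n = 0,
  a_{n+2} = -2 / ((n+1)(n+2)) a_n.

Check with a_0 = 1, a_1 = 2 (apply the recurrence for n = 0, 1, 2, 3): a_0 = 1, a_1 = 2, a_2 = -1, a_3 = -2/3, a_4 = 1/6, a_5 = 1/15.

a_{n+2} = -2/((n+1)(n+2)) * a_n; check: a_0 = 1, a_1 = 2, a_2 = -1, a_3 = -2/3, a_4 = 1/6, a_5 = 1/15


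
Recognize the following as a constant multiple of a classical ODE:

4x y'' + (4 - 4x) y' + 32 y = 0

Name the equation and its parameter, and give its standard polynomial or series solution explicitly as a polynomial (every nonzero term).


All three coefficients share the factor 4; dividing through by 4 gives  x y'' + (1 - x) y' + 8 y = 0.
This matches the Laguerre equation x y'' + (1 - x) y' + n y = 0 with n = 8; the polynomial solution is L_8(x).
With y = sum_k a_k x^k, matching x^k gives (k+1)k a_{k+1} + (k+1) a_{k+1} - k a_k + n a_k = 0, i.e. (k+1)^2 a_{k+1} = (k - n) a_k = (k - 8) a_k. The right side vanishes at k = 8, so the series terminates at degree 8.
Standard normalization L_n(0) = 1 gives a_0 = 1. Work upward with a_{k+1} = (k - 8) a_k / (k+1)^2:
  a_1 = (0 - 8)(1) / 1^2 = -8/1 = -8
  a_2 = (1 - 8)(-8) / 2^2 = 56/4 = 14
  a_3 = (2 - 8)(14) / 3^2 = -84/9 = -28/3
  a_4 = (3 - 8)(-28/3) / 4^2 = (140/3)/16 = 35/12
  a_5 = (4 - 8)(35/12) / 5^2 = (-35/3)/25 = -7/15
  a_6 = (5 - 8)(-7/15) / 6^2 = (7/5)/36 = 7/180
  a_7 = (6 - 8)(7/180) / 7^2 = (-7/90)/49 = -1/630
  a_8 = (7 - 8)(-1/630) / 8^2 = (1/630)/64 = 1/40320
Hence L_8(x) = x^8/40320 - x^7/630 + 7 x^6/180 - 7 x^5/15 + 35 x^4/12 - 28 x^3/3 + 14 x^2 - 8 x + 1.

L_8(x); series = x^8/40320 - x^7/630 + 7 x^6/180 - 7 x^5/15 + 35 x^4/12 - 28 x^3/3 + 14 x^2 - 8 x + 1


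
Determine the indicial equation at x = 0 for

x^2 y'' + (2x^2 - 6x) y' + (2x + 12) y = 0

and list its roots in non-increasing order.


Divide by x^2 to reach normal form y'' + P_1(x) y' + P_2(x) y = 0 with P_1(x) = 2 - 6/x and P_2(x) = 2/x + 12/x^2.
x = 0 is a singular point because the y'-coefficient 2 - 6/x has a pole at x = 0 and the y-coefficient 2/x + 12/x^2 has a pole at x = 0.
It is a regular singular point because x P_1(x) = p(x) = 2x - 6 and x^2 P_2(x) = q(x) = 2x + 12 are polynomials, hence analytic at x = 0.
p(0) = -6,  q(0) = 12.
Indicial equation: r(r-1) + p(0) r + q(0) = 0, i.e. r^2 + (p(0) - 1) r + q(0) = 0, i.e. r^2 - 7 r + 12 = 0.
Discriminant: (-7)^2 - 4(12) = 1, so r = (7 ± 1)/2.
Solving: r_1 = 4, r_2 = 3.

indicial: r^2 - 7 r + 12 = 0; roots r_1 = 4, r_2 = 3


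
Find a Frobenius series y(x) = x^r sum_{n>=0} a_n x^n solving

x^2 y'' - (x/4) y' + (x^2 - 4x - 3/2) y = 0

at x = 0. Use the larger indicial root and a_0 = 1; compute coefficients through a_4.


Write in Frobenius form y'' + (p(x)/x) y' + (q(x)/x^2) y = 0:
  p(x) = -1/4,  q(x) = x^2 - 4x - 3/2.
Indicial equation: r(r-1) + (-1/4) r + (-3/2) = 0 -> roots r_1 = 2, r_2 = -3/4.
Take r = r_1 = 2. Let y(x) = x^r sum_{n>=0} a_n x^n with a_0 = 1.
Substitute y = x^r sum a_n x^n and match x^{r+n}. The recurrence is
  D(n) a_n - 4 a_{n-1} + 1 a_{n-2} = 0,  where D(n) = (r+n)(r+n-1) + (-1/4)(r+n) + (-3/2).
  a_n = [4 a_{n-1} - 1 a_{n-2}] / D(n).
Since the indicial polynomial factors as (r - r_1)(r - r_2), D(n) = (r_1 + n - r_1)(r_1 + n - r_2) = n(n + 11/4).
Evaluating step by step (a_0 = 1):
  n = 1: D(1) = 1(1 + 11/4) = 15/4; numerator = 4(1) = 4; a_1 = (4)/(15/4) = 16/15
  n = 2: D(2) = 2(2 + 11/4) = 19/2; numerator = 4(16/15) - 1(1) = 49/15; a_2 = (49/15)/(19/2) = 98/285
  n = 3: D(3) = 3(3 + 11/4) = 69/4; numerator = 4(98/285) - 1(16/15) = 88/285; a_3 = (88/285)/(69/4) = 352/19665
  n = 4: D(4) = 4(4 + 11/4) = 27; numerator = 4(352/19665) - 1(98/285) = -5354/19665; a_4 = (-5354/19665)/(27) = -5354/530955

r = 2; a_0 = 1; a_1 = 16/15; a_2 = 98/285; a_3 = 352/19665; a_4 = -5354/530955


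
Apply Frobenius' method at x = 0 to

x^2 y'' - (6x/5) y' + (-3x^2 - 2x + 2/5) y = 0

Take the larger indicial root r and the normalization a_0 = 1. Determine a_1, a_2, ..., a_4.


Write in Frobenius form y'' + (p(x)/x) y' + (q(x)/x^2) y = 0:
  p(x) = -6/5,  q(x) = -3x^2 - 2x + 2/5.
Indicial equation: r(r-1) + (-6/5) r + (2/5) = 0 -> roots r_1 = 2, r_2 = 1/5.
Take r = r_1 = 2. Let y(x) = x^r sum_{n>=0} a_n x^n with a_0 = 1.
Substitute y = x^r sum a_n x^n and match x^{r+n}. The recurrence is
  D(n) a_n - 2 a_{n-1} - 3 a_{n-2} = 0,  where D(n) = (r+n)(r+n-1) + (-6/5)(r+n) + (2/5).
  a_n = [2 a_{n-1} + 3 a_{n-2}] / D(n).
Since the indicial polynomial factors as (r - r_1)(r - r_2), D(n) = (r_1 + n - r_1)(r_1 + n - r_2) = n(n + 9/5).
Evaluating step by step (a_0 = 1):
  n = 1: D(1) = 1(1 + 9/5) = 14/5; numerator = 2(1) = 2; a_1 = (2)/(14/5) = 5/7
  n = 2: D(2) = 2(2 + 9/5) = 38/5; numerator = 2(5/7) + 3(1) = 31/7; a_2 = (31/7)/(38/5) = 155/266
  n = 3: D(3) = 3(3 + 9/5) = 72/5; numerator = 2(155/266) + 3(5/7) = 440/133; a_3 = (440/133)/(72/5) = 275/1197
  n = 4: D(4) = 4(4 + 9/5) = 116/5; numerator = 2(275/1197) + 3(155/266) = 755/342; a_4 = (755/342)/(116/5) = 3775/39672

r = 2; a_0 = 1; a_1 = 5/7; a_2 = 155/266; a_3 = 275/1197; a_4 = 3775/39672


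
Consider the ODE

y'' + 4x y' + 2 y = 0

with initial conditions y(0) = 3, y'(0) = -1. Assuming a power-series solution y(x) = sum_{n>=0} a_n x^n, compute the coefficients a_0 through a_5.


Ansatz: y(x) = sum_{n>=0} a_n x^n, so y'(x) = sum_{n>=1} n a_n x^(n-1) and y''(x) = sum_{n>=2} n(n-1) a_n x^(n-2).
Substitute into P(x) y'' + Q(x) y' + R(x) y = 0 with P(x) = 1, Q(x) = 4x, R(x) = 2, and match powers of x.
Initial conditions: a_0 = 3, a_1 = -1.
Setting the coefficient of each power of x to zero and solving order by order (substituting the coefficients already found):
  x^0: 2 a_2 + 2 a_0 = 0  ->  2 a_2 = -2 a_0 = -6  ->  a_2 = -3
  x^1: 6 a_3 + 6 a_1 = 0  ->  6 a_3 = -6 a_1 = 6  ->  a_3 = 1
  x^2: 12 a_4 + 10 a_2 = 0  ->  12 a_4 = -10 a_2 = 30  ->  a_4 = 5/2
  x^3: 20 a_5 + 14 a_3 = 0  ->  20 a_5 = -14 a_3 = -14  ->  a_5 = -7/10
Truncated series: y(x) = 3 - x - 3 x^2 + x^3 + (5/2) x^4 - (7/10) x^5 + O(x^6).

a_0 = 3; a_1 = -1; a_2 = -3; a_3 = 1; a_4 = 5/2; a_5 = -7/10


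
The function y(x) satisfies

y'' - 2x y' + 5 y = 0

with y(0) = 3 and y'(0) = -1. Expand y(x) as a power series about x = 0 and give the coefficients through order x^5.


Ansatz: y(x) = sum_{n>=0} a_n x^n, so y'(x) = sum_{n>=1} n a_n x^(n-1) and y''(x) = sum_{n>=2} n(n-1) a_n x^(n-2).
Substitute into P(x) y'' + Q(x) y' + R(x) y = 0 with P(x) = 1, Q(x) = -2x, R(x) = 5, and match powers of x.
Initial conditions: a_0 = 3, a_1 = -1.
Setting the coefficient of each power of x to zero and solving order by order (substituting the coefficients already found):
  x^0: 2 a_2 + 5 a_0 = 0  ->  2 a_2 = -5 a_0 = -15  ->  a_2 = -15/2
  x^1: 6 a_3 + 3 a_1 = 0  ->  6 a_3 = -3 a_1 = 3  ->  a_3 = 1/2
  x^2: 12 a_4 + a_2 = 0  ->  12 a_4 = -a_2 = 15/2  ->  a_4 = 5/8
  x^3: 20 a_5 - a_3 = 0  ->  20 a_5 = a_3 = 1/2  ->  a_5 = 1/40
Truncated series: y(x) = 3 - x - (15/2) x^2 + (1/2) x^3 + (5/8) x^4 + (1/40) x^5 + O(x^6).

a_0 = 3; a_1 = -1; a_2 = -15/2; a_3 = 1/2; a_4 = 5/8; a_5 = 1/40


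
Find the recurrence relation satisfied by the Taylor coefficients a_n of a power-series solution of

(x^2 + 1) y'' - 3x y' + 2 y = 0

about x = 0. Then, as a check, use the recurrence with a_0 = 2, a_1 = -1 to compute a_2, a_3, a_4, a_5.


Substitute y = sum_n a_n x^n.
(1 + 1 x^2) y'' contributes (n+2)(n+1) a_{n+2} + n(n-1) a_n at x^n.
-3 x y'(x) contributes -3 n a_n at x^n.
2 y(x) contributes 2 a_n at x^n.
Matching x^n: (n+2)(n+1) a_{n+2} + (n(n-1) - 3 n + 2) a_n = 0.
Thus a_{n+2} = (-n(n-1) + 3 n - 2) / ((n+1)(n+2)) * a_n.

Check with a_0 = 2, a_1 = -1 (apply the recurrence for n = 0, 1, 2, 3): a_0 = 2, a_1 = -1, a_2 = -2, a_3 = -1/6, a_4 = -1/3, a_5 = -1/120.

a_(n+2) = (-n(n-1) + 3 n - 2) / ((n+1)(n+2)) * a_n; check: a_0 = 2, a_1 = -1, a_2 = -2, a_3 = -1/6, a_4 = -1/3, a_5 = -1/120


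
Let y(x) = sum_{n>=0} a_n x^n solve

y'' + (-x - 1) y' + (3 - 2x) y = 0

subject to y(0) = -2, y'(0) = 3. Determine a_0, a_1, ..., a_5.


Ansatz: y(x) = sum_{n>=0} a_n x^n, so y'(x) = sum_{n>=1} n a_n x^(n-1) and y''(x) = sum_{n>=2} n(n-1) a_n x^(n-2).
Substitute into P(x) y'' + Q(x) y' + R(x) y = 0 with P(x) = 1, Q(x) = -x - 1, R(x) = 3 - 2x, and match powers of x.
Initial conditions: a_0 = -2, a_1 = 3.
Setting the coefficient of each power of x to zero and solving order by order (substituting the coefficients already found):
  x^0: 2 a_2 - a_1 + 3 a_0 = 0  ->  2 a_2 = a_1 - 3 a_0 = 9  ->  a_2 = 9/2
  x^1: 6 a_3 - 2 a_2 + 2 a_1 - 2 a_0 = 0  ->  6 a_3 = 2 a_2 - 2 a_1 + 2 a_0 = -1  ->  a_3 = -1/6
  x^2: 12 a_4 - 3 a_3 + a_2 - 2 a_1 = 0  ->  12 a_4 = 3 a_3 - a_2 + 2 a_1 = 1  ->  a_4 = 1/12
  x^3: 20 a_5 - 4 a_4 - 2 a_2 = 0  ->  20 a_5 = 4 a_4 + 2 a_2 = 28/3  ->  a_5 = 7/15
Truncated series: y(x) = -2 + 3 x + (9/2) x^2 - (1/6) x^3 + (1/12) x^4 + (7/15) x^5 + O(x^6).

a_0 = -2; a_1 = 3; a_2 = 9/2; a_3 = -1/6; a_4 = 1/12; a_5 = 7/15


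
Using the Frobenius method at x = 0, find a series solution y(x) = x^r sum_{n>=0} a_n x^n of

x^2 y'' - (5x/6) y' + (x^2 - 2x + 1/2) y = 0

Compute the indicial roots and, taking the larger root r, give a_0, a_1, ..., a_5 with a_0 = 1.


Write in Frobenius form y'' + (p(x)/x) y' + (q(x)/x^2) y = 0:
  p(x) = -5/6,  q(x) = x^2 - 2x + 1/2.
Indicial equation: r(r-1) + (-5/6) r + (1/2) = 0 -> roots r_1 = 3/2, r_2 = 1/3.
Take r = r_1 = 3/2. Let y(x) = x^r sum_{n>=0} a_n x^n with a_0 = 1.
Substitute y = x^r sum a_n x^n and match x^{r+n}. The recurrence is
  D(n) a_n - 2 a_{n-1} + 1 a_{n-2} = 0,  where D(n) = (r+n)(r+n-1) + (-5/6)(r+n) + (1/2).
  a_n = [2 a_{n-1} - 1 a_{n-2}] / D(n).
Since the indicial polynomial factors as (r - r_1)(r - r_2), D(n) = (r_1 + n - r_1)(r_1 + n - r_2) = n(n + 7/6).
Evaluating step by step (a_0 = 1):
  n = 1: D(1) = 1(1 + 7/6) = 13/6; numerator = 2(1) = 2; a_1 = (2)/(13/6) = 12/13
  n = 2: D(2) = 2(2 + 7/6) = 19/3; numerator = 2(12/13) - 1(1) = 11/13; a_2 = (11/13)/(19/3) = 33/247
  n = 3: D(3) = 3(3 + 7/6) = 25/2; numerator = 2(33/247) - 1(12/13) = -162/247; a_3 = (-162/247)/(25/2) = -324/6175
  n = 4: D(4) = 4(4 + 7/6) = 62/3; numerator = 2(-324/6175) - 1(33/247) = -1473/6175; a_4 = (-1473/6175)/(62/3) = -4419/382850
  n = 5: D(5) = 5(5 + 7/6) = 185/6; numerator = 2(-4419/382850) - 1(-324/6175) = 225/7657; a_5 = (225/7657)/(185/6) = 270/283309

r = 3/2; a_0 = 1; a_1 = 12/13; a_2 = 33/247; a_3 = -324/6175; a_4 = -4419/382850; a_5 = 270/283309


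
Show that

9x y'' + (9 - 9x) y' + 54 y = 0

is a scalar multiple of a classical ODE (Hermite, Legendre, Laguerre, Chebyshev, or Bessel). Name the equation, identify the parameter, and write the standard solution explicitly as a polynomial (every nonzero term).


All three coefficients share the factor 9; dividing through by 9 gives  x y'' + (1 - x) y' + 6 y = 0.
This matches the Laguerre equation x y'' + (1 - x) y' + n y = 0 with n = 6; the polynomial solution is L_6(x).
With y = sum_k a_k x^k, matching x^k gives (k+1)k a_{k+1} + (k+1) a_{k+1} - k a_k + n a_k = 0, i.e. (k+1)^2 a_{k+1} = (k - n) a_k = (k - 6) a_k. The right side vanishes at k = 6, so the series terminates at degree 6.
Standard normalization L_n(0) = 1 gives a_0 = 1. Work upward with a_{k+1} = (k - 6) a_k / (k+1)^2:
  a_1 = (0 - 6)(1) / 1^2 = -6/1 = -6
  a_2 = (1 - 6)(-6) / 2^2 = 30/4 = 15/2
  a_3 = (2 - 6)(15/2) / 3^2 = -30/9 = -10/3
  a_4 = (3 - 6)(-10/3) / 4^2 = 10/16 = 5/8
  a_5 = (4 - 6)(5/8) / 5^2 = (-5/4)/25 = -1/20
  a_6 = (5 - 6)(-1/20) / 6^2 = (1/20)/36 = 1/720
Hence L_6(x) = x^6/720 - x^5/20 + 5 x^4/8 - 10 x^3/3 + 15 x^2/2 - 6 x + 1.

L_6(x); series = x^6/720 - x^5/20 + 5 x^4/8 - 10 x^3/3 + 15 x^2/2 - 6 x + 1


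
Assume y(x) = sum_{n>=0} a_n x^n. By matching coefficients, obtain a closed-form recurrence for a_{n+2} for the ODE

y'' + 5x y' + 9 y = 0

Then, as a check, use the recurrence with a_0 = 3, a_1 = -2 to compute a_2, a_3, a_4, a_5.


Substitute y = sum_n a_n x^n.
y''(x) has coefficient (n+2)(n+1) a_{n+2} at x^n;
5 x y'(x) has coefficient 5 n a_n at x^n (shift);
9 y(x) has coefficient 9 a_n at x^n.
Matching x^n: (n+2)(n+1) a_{n+2} + (5n + 9) a_n = 0.
Thus a_{n+2} = (-5n - 9) / ((n+1)(n+2)) * a_n.

Check with a_0 = 3, a_1 = -2 (apply the recurrence for n = 0, 1, 2, 3): a_0 = 3, a_1 = -2, a_2 = -27/2, a_3 = 14/3, a_4 = 171/8, a_5 = -28/5.

a_(n+2) = (-5n - 9) / ((n+1)(n+2)) * a_n; check: a_0 = 3, a_1 = -2, a_2 = -27/2, a_3 = 14/3, a_4 = 171/8, a_5 = -28/5


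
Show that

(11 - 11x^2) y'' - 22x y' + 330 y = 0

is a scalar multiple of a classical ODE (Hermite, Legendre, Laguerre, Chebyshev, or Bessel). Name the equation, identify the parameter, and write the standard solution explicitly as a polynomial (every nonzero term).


All three coefficients share the factor 11; dividing through by 11 gives  (1 - x^2) y'' - 2x y' + 30 y = 0.
This matches the Legendre equation (1 - x^2) y'' - 2x y' + n(n+1) y = 0 (note the -2x y' term) with n(n+1) = 30, so n = 5; the polynomial solution is P_5(x).
With y = sum_k a_k x^k, matching x^k gives (k+2)(k+1) a_{k+2} = [k(k+1) - n(n+1)] a_k = (k - 5)(k + 6) a_k. The right side vanishes at k = 5, so the series with the parity of 5 terminates at degree 5.
Standard normalization (P_n(1) = 1): leading coefficient (2n)!/(2^n (n!)^2) = 3628800/(32*14400) = 63/8, so a_5 = 63/8. Work downward with a_k = (k+1)(k+2) a_{k+2} / ((k - 5)(k + 6)):
  a_3 = (4)(5)(63/8) / ((3 - 5)(3 + 6)) = (315/2)/(-18) = -35/4
  a_1 = (2)(3)(-35/4) / ((1 - 5)(1 + 6)) = (-105/2)/(-28) = 15/8
Hence P_5(x) = 63 x^5/8 - 35 x^3/4 + 15 x/8.

P_5(x); series = 63 x^5/8 - 35 x^3/4 + 15 x/8


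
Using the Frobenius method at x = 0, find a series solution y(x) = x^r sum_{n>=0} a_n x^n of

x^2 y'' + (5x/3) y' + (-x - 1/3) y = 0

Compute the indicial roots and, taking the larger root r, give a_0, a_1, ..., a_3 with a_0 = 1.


Write in Frobenius form y'' + (p(x)/x) y' + (q(x)/x^2) y = 0:
  p(x) = 5/3,  q(x) = -x - 1/3.
Indicial equation: r(r-1) + (5/3) r + (-1/3) = 0 -> roots r_1 = 1/3, r_2 = -1.
Take r = r_1 = 1/3. Let y(x) = x^r sum_{n>=0} a_n x^n with a_0 = 1.
Substitute y = x^r sum a_n x^n and match x^{r+n}. The recurrence is
  D(n) a_n - 1 a_{n-1} = 0,  where D(n) = (r+n)(r+n-1) + (5/3)(r+n) + (-1/3).
  a_n = 1 / D(n) * a_{n-1}.
Since the indicial polynomial factors as (r - r_1)(r - r_2), D(n) = (r_1 + n - r_1)(r_1 + n - r_2) = n(n + 4/3).
Evaluating step by step (a_0 = 1):
  n = 1: D(1) = 1(1 + 4/3) = 7/3; numerator = 1(1) = 1; a_1 = (1)/(7/3) = 3/7
  n = 2: D(2) = 2(2 + 4/3) = 20/3; numerator = 1(3/7) = 3/7; a_2 = (3/7)/(20/3) = 9/140
  n = 3: D(3) = 3(3 + 4/3) = 13; numerator = 1(9/140) = 9/140; a_3 = (9/140)/(13) = 9/1820

r = 1/3; a_0 = 1; a_1 = 3/7; a_2 = 9/140; a_3 = 9/1820


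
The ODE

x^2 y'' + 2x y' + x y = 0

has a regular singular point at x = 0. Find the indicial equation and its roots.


Divide by x^2 to reach normal form y'' + P_1(x) y' + P_2(x) y = 0 with P_1(x) = 2/x and P_2(x) = 1/x.
x = 0 is a singular point because the y'-coefficient 2/x has a pole at x = 0 and the y-coefficient 1/x has a pole at x = 0.
It is a regular singular point because x P_1(x) = p(x) = 2 and x^2 P_2(x) = q(x) = x are polynomials, hence analytic at x = 0.
p(0) = 2,  q(0) = 0.
Indicial equation: r(r-1) + p(0) r + q(0) = 0, i.e. r^2 + (p(0) - 1) r + q(0) = 0, i.e. r^2 + 1 r = 0.
Discriminant: (1)^2 - 4(0) = 1, so r = (-1 ± 1)/2.
Solving: r_1 = 0, r_2 = -1.

indicial: r^2 + 1 r = 0; roots r_1 = 0, r_2 = -1


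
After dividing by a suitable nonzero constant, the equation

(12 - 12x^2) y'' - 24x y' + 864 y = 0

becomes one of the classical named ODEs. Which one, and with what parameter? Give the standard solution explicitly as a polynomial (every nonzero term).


All three coefficients share the factor 12; dividing through by 12 gives  (1 - x^2) y'' - 2x y' + 72 y = 0.
This matches the Legendre equation (1 - x^2) y'' - 2x y' + n(n+1) y = 0 (note the -2x y' term) with n(n+1) = 72, so n = 8; the polynomial solution is P_8(x).
With y = sum_k a_k x^k, matching x^k gives (k+2)(k+1) a_{k+2} = [k(k+1) - n(n+1)] a_k = (k - 8)(k + 9) a_k. The right side vanishes at k = 8, so the series with the parity of 8 terminates at degree 8.
Standard normalization (P_n(1) = 1): leading coefficient (2n)!/(2^n (n!)^2) = 20922789888000/(256*1625702400) = 6435/128, so a_8 = 6435/128. Work downward with a_k = (k+1)(k+2) a_{k+2} / ((k - 8)(k + 9)):
  a_6 = (7)(8)(6435/128) / ((6 - 8)(6 + 9)) = (45045/16)/(-30) = -3003/32
  a_4 = (5)(6)(-3003/32) / ((4 - 8)(4 + 9)) = (-45045/16)/(-52) = 3465/64
  a_2 = (3)(4)(3465/64) / ((2 - 8)(2 + 9)) = (10395/16)/(-66) = -315/32
  a_0 = (1)(2)(-315/32) / ((0 - 8)(0 + 9)) = (-315/16)/(-72) = 35/128
Hence P_8(x) = 6435 x^8/128 - 3003 x^6/32 + 3465 x^4/64 - 315 x^2/32 + 35/128.

P_8(x); series = 6435 x^8/128 - 3003 x^6/32 + 3465 x^4/64 - 315 x^2/32 + 35/128


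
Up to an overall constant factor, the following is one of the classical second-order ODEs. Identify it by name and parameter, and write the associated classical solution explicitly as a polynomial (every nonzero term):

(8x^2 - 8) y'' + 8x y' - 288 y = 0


All three coefficients share the factor -8; dividing through by -8 gives  (1 - x^2) y'' - x y' + 36 y = 0.
This matches the Chebyshev equation (1 - x^2) y'' - x y' + n^2 y = 0 (note the -x y' term, not -2x y') with n^2 = 36, so n = 6; the polynomial solution is T_6(x).
With y = sum_k a_k x^k, matching x^k gives (k+2)(k+1) a_{k+2} = (k^2 - n^2) a_k = (k - 6)(k + 6) a_k. The right side vanishes at k = 6, so the series with the parity of 6 terminates at degree 6.
Standard normalization: leading coefficient of T_n is 2^(n-1), so a_6 = 2^5 = 32. Work downward with a_k = (k+1)(k+2) a_{k+2} / ((k - 6)(k + 6)):
  a_4 = (5)(6)(32) / ((4 - 6)(4 + 6)) = 960/(-20) = -48
  a_2 = (3)(4)(-48) / ((2 - 6)(2 + 6)) = -576/(-32) = 18
  a_0 = (1)(2)(18) / ((0 - 6)(0 + 6)) = 36/(-36) = -1
Hence T_6(x) = 32 x^6 - 48 x^4 + 18 x^2 - 1.

T_6(x); series = 32 x^6 - 48 x^4 + 18 x^2 - 1


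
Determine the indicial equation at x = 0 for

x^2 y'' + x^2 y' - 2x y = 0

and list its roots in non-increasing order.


Divide by x^2 to reach normal form y'' + P_1(x) y' + P_2(x) y = 0 with P_1(x) = 1 and P_2(x) = -2/x.
x = 0 is a singular point because the y-coefficient -2/x has a pole at x = 0.
It is a regular singular point because x P_1(x) = p(x) = x and x^2 P_2(x) = q(x) = -2x are polynomials, hence analytic at x = 0.
p(0) = 0,  q(0) = 0.
Indicial equation: r(r-1) + p(0) r + q(0) = 0, i.e. r^2 + (p(0) - 1) r + q(0) = 0, i.e. r^2 - 1 r = 0.
Discriminant: (-1)^2 - 4(0) = 1, so r = (1 ± 1)/2.
Solving: r_1 = 1, r_2 = 0.

indicial: r^2 - 1 r = 0; roots r_1 = 1, r_2 = 0


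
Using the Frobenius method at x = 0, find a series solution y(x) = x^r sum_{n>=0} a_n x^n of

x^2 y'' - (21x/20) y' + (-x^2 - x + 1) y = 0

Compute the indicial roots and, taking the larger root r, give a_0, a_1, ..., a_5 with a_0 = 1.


Write in Frobenius form y'' + (p(x)/x) y' + (q(x)/x^2) y = 0:
  p(x) = -21/20,  q(x) = -x^2 - x + 1.
Indicial equation: r(r-1) + (-21/20) r + (1) = 0 -> roots r_1 = 5/4, r_2 = 4/5.
Take r = r_1 = 5/4. Let y(x) = x^r sum_{n>=0} a_n x^n with a_0 = 1.
Substitute y = x^r sum a_n x^n and match x^{r+n}. The recurrence is
  D(n) a_n - 1 a_{n-1} - 1 a_{n-2} = 0,  where D(n) = (r+n)(r+n-1) + (-21/20)(r+n) + (1).
  a_n = [1 a_{n-1} + 1 a_{n-2}] / D(n).
Since the indicial polynomial factors as (r - r_1)(r - r_2), D(n) = (r_1 + n - r_1)(r_1 + n - r_2) = n(n + 9/20).
Evaluating step by step (a_0 = 1):
  n = 1: D(1) = 1(1 + 9/20) = 29/20; numerator = 1(1) = 1; a_1 = (1)/(29/20) = 20/29
  n = 2: D(2) = 2(2 + 9/20) = 49/10; numerator = 1(20/29) + 1(1) = 49/29; a_2 = (49/29)/(49/10) = 10/29
  n = 3: D(3) = 3(3 + 9/20) = 207/20; numerator = 1(10/29) + 1(20/29) = 30/29; a_3 = (30/29)/(207/20) = 200/2001
  n = 4: D(4) = 4(4 + 9/20) = 89/5; numerator = 1(200/2001) + 1(10/29) = 890/2001; a_4 = (890/2001)/(89/5) = 50/2001
  n = 5: D(5) = 5(5 + 9/20) = 109/4; numerator = 1(50/2001) + 1(200/2001) = 250/2001; a_5 = (250/2001)/(109/4) = 1000/218109

r = 5/4; a_0 = 1; a_1 = 20/29; a_2 = 10/29; a_3 = 200/2001; a_4 = 50/2001; a_5 = 1000/218109


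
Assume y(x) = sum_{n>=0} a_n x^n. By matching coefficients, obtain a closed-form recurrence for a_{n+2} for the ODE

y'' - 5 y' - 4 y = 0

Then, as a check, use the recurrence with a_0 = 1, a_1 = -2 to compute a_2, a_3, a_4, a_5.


Substitute y = sum_n a_n x^n.
y''(x) has coefficient (n+2)(n+1) a_{n+2} at x^n;
-5 y'(x) has coefficient -5 (n+1) a_{n+1} at x^n;
-4 y(x) has coefficient -4 a_n at x^n.
Matching x^n: (n+2)(n+1) a_{n+2} - 5 (n+1) a_{n+1} - 4 a_n = 0.
Thus a_{n+2} = [5 (n+1) a_{n+1} + 4 a_n] / ((n+1)(n+2)).

Check with a_0 = 1, a_1 = -2 (apply the recurrence for n = 0, 1, 2, 3): a_0 = 1, a_1 = -2, a_2 = -3, a_3 = -19/3, a_4 = -107/12, a_5 = -611/60.

a_(n+2) = [5 (n+1) a_(n+1) + 4 a_n] / ((n+1)(n+2)); check: a_0 = 1, a_1 = -2, a_2 = -3, a_3 = -19/3, a_4 = -107/12, a_5 = -611/60


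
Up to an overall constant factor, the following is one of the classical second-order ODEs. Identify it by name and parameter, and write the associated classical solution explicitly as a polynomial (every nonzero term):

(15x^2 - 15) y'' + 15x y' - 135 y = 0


All three coefficients share the factor -15; dividing through by -15 gives  (1 - x^2) y'' - x y' + 9 y = 0.
This matches the Chebyshev equation (1 - x^2) y'' - x y' + n^2 y = 0 (note the -x y' term, not -2x y') with n^2 = 9, so n = 3; the polynomial solution is T_3(x).
With y = sum_k a_k x^k, matching x^k gives (k+2)(k+1) a_{k+2} = (k^2 - n^2) a_k = (k - 3)(k + 3) a_k. The right side vanishes at k = 3, so the series with the parity of 3 terminates at degree 3.
Standard normalization: leading coefficient of T_n is 2^(n-1), so a_3 = 2^2 = 4. Work downward with a_k = (k+1)(k+2) a_{k+2} / ((k - 3)(k + 3)):
  a_1 = (2)(3)(4) / ((1 - 3)(1 + 3)) = 24/(-8) = -3
Hence T_3(x) = 4 x^3 - 3 x.

T_3(x); series = 4 x^3 - 3 x


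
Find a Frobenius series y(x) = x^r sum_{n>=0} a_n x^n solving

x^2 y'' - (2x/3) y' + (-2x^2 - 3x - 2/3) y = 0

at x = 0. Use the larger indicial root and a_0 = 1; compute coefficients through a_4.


Write in Frobenius form y'' + (p(x)/x) y' + (q(x)/x^2) y = 0:
  p(x) = -2/3,  q(x) = -2x^2 - 3x - 2/3.
Indicial equation: r(r-1) + (-2/3) r + (-2/3) = 0 -> roots r_1 = 2, r_2 = -1/3.
Take r = r_1 = 2. Let y(x) = x^r sum_{n>=0} a_n x^n with a_0 = 1.
Substitute y = x^r sum a_n x^n and match x^{r+n}. The recurrence is
  D(n) a_n - 3 a_{n-1} - 2 a_{n-2} = 0,  where D(n) = (r+n)(r+n-1) + (-2/3)(r+n) + (-2/3).
  a_n = [3 a_{n-1} + 2 a_{n-2}] / D(n).
Since the indicial polynomial factors as (r - r_1)(r - r_2), D(n) = (r_1 + n - r_1)(r_1 + n - r_2) = n(n + 7/3).
Evaluating step by step (a_0 = 1):
  n = 1: D(1) = 1(1 + 7/3) = 10/3; numerator = 3(1) = 3; a_1 = (3)/(10/3) = 9/10
  n = 2: D(2) = 2(2 + 7/3) = 26/3; numerator = 3(9/10) + 2(1) = 47/10; a_2 = (47/10)/(26/3) = 141/260
  n = 3: D(3) = 3(3 + 7/3) = 16; numerator = 3(141/260) + 2(9/10) = 891/260; a_3 = (891/260)/(16) = 891/4160
  n = 4: D(4) = 4(4 + 7/3) = 76/3; numerator = 3(891/4160) + 2(141/260) = 1437/832; a_4 = (1437/832)/(76/3) = 4311/63232

r = 2; a_0 = 1; a_1 = 9/10; a_2 = 141/260; a_3 = 891/4160; a_4 = 4311/63232


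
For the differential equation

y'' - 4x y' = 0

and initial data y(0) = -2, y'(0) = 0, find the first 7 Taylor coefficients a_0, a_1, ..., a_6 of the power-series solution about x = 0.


Ansatz: y(x) = sum_{n>=0} a_n x^n, so y'(x) = sum_{n>=1} n a_n x^(n-1) and y''(x) = sum_{n>=2} n(n-1) a_n x^(n-2).
Substitute into P(x) y'' + Q(x) y' + R(x) y = 0 with P(x) = 1, Q(x) = -4x, R(x) = 0, and match powers of x.
Initial conditions: a_0 = -2, a_1 = 0.
Setting the coefficient of each power of x to zero and solving order by order (substituting the coefficients already found):
  x^0: 2 a_2 = 0  ->  a_2 = 0
  x^1: 6 a_3 - 4 a_1 = 0  ->  6 a_3 = 4 a_1 = 0  ->  a_3 = 0
  x^2: 12 a_4 - 8 a_2 = 0  ->  12 a_4 = 8 a_2 = 0  ->  a_4 = 0
  x^3: 20 a_5 - 12 a_3 = 0  ->  20 a_5 = 12 a_3 = 0  ->  a_5 = 0
  x^4: 30 a_6 - 16 a_4 = 0  ->  30 a_6 = 16 a_4 = 0  ->  a_6 = 0
Truncated series: y(x) = -2 + O(x^7).

a_0 = -2; a_1 = 0; a_2 = 0; a_3 = 0; a_4 = 0; a_5 = 0; a_6 = 0


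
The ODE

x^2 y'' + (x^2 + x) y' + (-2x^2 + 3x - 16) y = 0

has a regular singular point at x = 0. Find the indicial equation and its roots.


Divide by x^2 to reach normal form y'' + P_1(x) y' + P_2(x) y = 0 with P_1(x) = 1 + 1/x and P_2(x) = -2 + 3/x - 16/x^2.
x = 0 is a singular point because the y'-coefficient 1 + 1/x has a pole at x = 0 and the y-coefficient -2 + 3/x - 16/x^2 has a pole at x = 0.
It is a regular singular point because x P_1(x) = p(x) = x + 1 and x^2 P_2(x) = q(x) = -2x^2 + 3x - 16 are polynomials, hence analytic at x = 0.
p(0) = 1,  q(0) = -16.
Indicial equation: r(r-1) + p(0) r + q(0) = 0, i.e. r^2 + (p(0) - 1) r + q(0) = 0, i.e. r^2 - 16 = 0.
Discriminant: (0)^2 - 4(-16) = 64, so r = (0 ± 8)/2.
Solving: r_1 = 4, r_2 = -4.

indicial: r^2 - 16 = 0; roots r_1 = 4, r_2 = -4


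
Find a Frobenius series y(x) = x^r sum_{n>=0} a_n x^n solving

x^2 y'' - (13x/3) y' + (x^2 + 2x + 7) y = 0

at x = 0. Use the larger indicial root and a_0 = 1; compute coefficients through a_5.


Write in Frobenius form y'' + (p(x)/x) y' + (q(x)/x^2) y = 0:
  p(x) = -13/3,  q(x) = x^2 + 2x + 7.
Indicial equation: r(r-1) + (-13/3) r + (7) = 0 -> roots r_1 = 3, r_2 = 7/3.
Take r = r_1 = 3. Let y(x) = x^r sum_{n>=0} a_n x^n with a_0 = 1.
Substitute y = x^r sum a_n x^n and match x^{r+n}. The recurrence is
  D(n) a_n + 2 a_{n-1} + 1 a_{n-2} = 0,  where D(n) = (r+n)(r+n-1) + (-13/3)(r+n) + (7).
  a_n = [-2 a_{n-1} - 1 a_{n-2}] / D(n).
Since the indicial polynomial factors as (r - r_1)(r - r_2), D(n) = (r_1 + n - r_1)(r_1 + n - r_2) = n(n + 2/3).
Evaluating step by step (a_0 = 1):
  n = 1: D(1) = 1(1 + 2/3) = 5/3; numerator = -2(1) = -2; a_1 = (-2)/(5/3) = -6/5
  n = 2: D(2) = 2(2 + 2/3) = 16/3; numerator = -2(-6/5) - 1(1) = 7/5; a_2 = (7/5)/(16/3) = 21/80
  n = 3: D(3) = 3(3 + 2/3) = 11; numerator = -2(21/80) - 1(-6/5) = 27/40; a_3 = (27/40)/(11) = 27/440
  n = 4: D(4) = 4(4 + 2/3) = 56/3; numerator = -2(27/440) - 1(21/80) = -339/880; a_4 = (-339/880)/(56/3) = -1017/49280
  n = 5: D(5) = 5(5 + 2/3) = 85/3; numerator = -2(-1017/49280) - 1(27/440) = -9/448; a_5 = (-9/448)/(85/3) = -27/38080

r = 3; a_0 = 1; a_1 = -6/5; a_2 = 21/80; a_3 = 27/440; a_4 = -1017/49280; a_5 = -27/38080


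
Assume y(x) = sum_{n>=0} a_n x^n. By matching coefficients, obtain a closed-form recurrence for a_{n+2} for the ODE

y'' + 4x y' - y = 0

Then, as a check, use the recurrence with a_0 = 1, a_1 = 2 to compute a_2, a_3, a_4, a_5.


Substitute y = sum_n a_n x^n.
y''(x) has coefficient (n+2)(n+1) a_{n+2} at x^n;
4 x y'(x) has coefficient 4 n a_n at x^n (shift);
-y(x) has coefficient -1 a_n at x^n.
Matching x^n: (n+2)(n+1) a_{n+2} + (4n - 1) a_n = 0.
Thus a_{n+2} = (-4n + 1) / ((n+1)(n+2)) * a_n.

Check with a_0 = 1, a_1 = 2 (apply the recurrence for n = 0, 1, 2, 3): a_0 = 1, a_1 = 2, a_2 = 1/2, a_3 = -1, a_4 = -7/24, a_5 = 11/20.

a_(n+2) = (-4n + 1) / ((n+1)(n+2)) * a_n; check: a_0 = 1, a_1 = 2, a_2 = 1/2, a_3 = -1, a_4 = -7/24, a_5 = 11/20


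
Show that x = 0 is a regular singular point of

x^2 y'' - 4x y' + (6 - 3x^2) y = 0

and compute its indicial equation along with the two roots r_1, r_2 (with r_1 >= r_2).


Divide by x^2 to reach normal form y'' + P_1(x) y' + P_2(x) y = 0 with P_1(x) = -4/x and P_2(x) = -3 + 6/x^2.
x = 0 is a singular point because the y'-coefficient -4/x has a pole at x = 0 and the y-coefficient -3 + 6/x^2 has a pole at x = 0.
It is a regular singular point because x P_1(x) = p(x) = -4 and x^2 P_2(x) = q(x) = 6 - 3x^2 are polynomials, hence analytic at x = 0.
p(0) = -4,  q(0) = 6.
Indicial equation: r(r-1) + p(0) r + q(0) = 0, i.e. r^2 + (p(0) - 1) r + q(0) = 0, i.e. r^2 - 5 r + 6 = 0.
Discriminant: (-5)^2 - 4(6) = 1, so r = (5 ± 1)/2.
Solving: r_1 = 3, r_2 = 2.

indicial: r^2 - 5 r + 6 = 0; roots r_1 = 3, r_2 = 2


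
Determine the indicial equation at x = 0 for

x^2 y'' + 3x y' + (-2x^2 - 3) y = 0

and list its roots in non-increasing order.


Divide by x^2 to reach normal form y'' + P_1(x) y' + P_2(x) y = 0 with P_1(x) = 3/x and P_2(x) = -2 - 3/x^2.
x = 0 is a singular point because the y'-coefficient 3/x has a pole at x = 0 and the y-coefficient -2 - 3/x^2 has a pole at x = 0.
It is a regular singular point because x P_1(x) = p(x) = 3 and x^2 P_2(x) = q(x) = -2x^2 - 3 are polynomials, hence analytic at x = 0.
p(0) = 3,  q(0) = -3.
Indicial equation: r(r-1) + p(0) r + q(0) = 0, i.e. r^2 + (p(0) - 1) r + q(0) = 0, i.e. r^2 + 2 r - 3 = 0.
Discriminant: (2)^2 - 4(-3) = 16, so r = (-2 ± 4)/2.
Solving: r_1 = 1, r_2 = -3.

indicial: r^2 + 2 r - 3 = 0; roots r_1 = 1, r_2 = -3
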